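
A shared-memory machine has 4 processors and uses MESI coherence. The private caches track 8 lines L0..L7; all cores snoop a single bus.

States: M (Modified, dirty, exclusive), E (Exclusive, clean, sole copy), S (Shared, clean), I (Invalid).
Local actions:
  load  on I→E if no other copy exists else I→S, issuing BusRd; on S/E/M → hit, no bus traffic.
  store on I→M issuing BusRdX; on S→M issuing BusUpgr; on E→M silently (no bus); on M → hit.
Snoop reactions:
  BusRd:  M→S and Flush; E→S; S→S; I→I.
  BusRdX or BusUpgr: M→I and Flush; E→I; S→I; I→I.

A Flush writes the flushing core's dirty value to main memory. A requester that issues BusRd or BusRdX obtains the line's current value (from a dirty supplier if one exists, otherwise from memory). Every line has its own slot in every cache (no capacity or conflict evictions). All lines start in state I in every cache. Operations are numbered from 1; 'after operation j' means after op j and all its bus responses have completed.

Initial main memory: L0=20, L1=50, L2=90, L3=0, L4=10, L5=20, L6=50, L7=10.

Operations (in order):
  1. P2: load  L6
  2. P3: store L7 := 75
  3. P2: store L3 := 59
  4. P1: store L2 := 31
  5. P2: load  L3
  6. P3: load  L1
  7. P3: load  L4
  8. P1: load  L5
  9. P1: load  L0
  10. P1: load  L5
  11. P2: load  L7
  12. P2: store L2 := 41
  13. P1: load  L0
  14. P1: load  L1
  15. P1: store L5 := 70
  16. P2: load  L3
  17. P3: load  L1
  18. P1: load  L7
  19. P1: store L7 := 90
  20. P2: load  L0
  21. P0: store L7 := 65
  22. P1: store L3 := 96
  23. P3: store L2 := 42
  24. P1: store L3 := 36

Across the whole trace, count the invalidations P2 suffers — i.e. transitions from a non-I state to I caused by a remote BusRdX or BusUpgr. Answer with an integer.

[1] P2: load  L6 | P0:I, P1:I, P2:E(50), P3:I | bus: BusRd
[2] P3: store L7 := 75 | P0:I, P1:I, P2:I, P3:M(75) | bus: BusRdX
[3] P2: store L3 := 59 | P0:I, P1:I, P2:M(59), P3:I | bus: BusRdX
[4] P1: store L2 := 31 | P0:I, P1:M(31), P2:I, P3:I | bus: BusRdX
[5] P2: load  L3 | P0:I, P1:I, P2:M(59), P3:I | bus: none
[6] P3: load  L1 | P0:I, P1:I, P2:I, P3:E(50) | bus: BusRd
[7] P3: load  L4 | P0:I, P1:I, P2:I, P3:E(10) | bus: BusRd
[8] P1: load  L5 | P0:I, P1:E(20), P2:I, P3:I | bus: BusRd
[9] P1: load  L0 | P0:I, P1:E(20), P2:I, P3:I | bus: BusRd
[10] P1: load  L5 | P0:I, P1:E(20), P2:I, P3:I | bus: none
[11] P2: load  L7 | P0:I, P1:I, P2:S(75), P3:S(75) | bus: BusRd,Flush
[12] P2: store L2 := 41 | P0:I, P1:I, P2:M(41), P3:I | bus: BusRdX,Flush
[13] P1: load  L0 | P0:I, P1:E(20), P2:I, P3:I | bus: none
[14] P1: load  L1 | P0:I, P1:S(50), P2:I, P3:S(50) | bus: BusRd
[15] P1: store L5 := 70 | P0:I, P1:M(70), P2:I, P3:I | bus: none
[16] P2: load  L3 | P0:I, P1:I, P2:M(59), P3:I | bus: none
[17] P3: load  L1 | P0:I, P1:S(50), P2:I, P3:S(50) | bus: none
[18] P1: load  L7 | P0:I, P1:S(75), P2:S(75), P3:S(75) | bus: BusRd
[19] P1: store L7 := 90 | P0:I, P1:M(90), P2:I, P3:I | bus: BusUpgr
[20] P2: load  L0 | P0:I, P1:S(20), P2:S(20), P3:I | bus: BusRd
[21] P0: store L7 := 65 | P0:M(65), P1:I, P2:I, P3:I | bus: BusRdX,Flush
[22] P1: store L3 := 96 | P0:I, P1:M(96), P2:I, P3:I | bus: BusRdX,Flush
[23] P3: store L2 := 42 | P0:I, P1:I, P2:I, P3:M(42) | bus: BusRdX,Flush
[24] P1: store L3 := 36 | P0:I, P1:M(36), P2:I, P3:I | bus: none

invalidations = 3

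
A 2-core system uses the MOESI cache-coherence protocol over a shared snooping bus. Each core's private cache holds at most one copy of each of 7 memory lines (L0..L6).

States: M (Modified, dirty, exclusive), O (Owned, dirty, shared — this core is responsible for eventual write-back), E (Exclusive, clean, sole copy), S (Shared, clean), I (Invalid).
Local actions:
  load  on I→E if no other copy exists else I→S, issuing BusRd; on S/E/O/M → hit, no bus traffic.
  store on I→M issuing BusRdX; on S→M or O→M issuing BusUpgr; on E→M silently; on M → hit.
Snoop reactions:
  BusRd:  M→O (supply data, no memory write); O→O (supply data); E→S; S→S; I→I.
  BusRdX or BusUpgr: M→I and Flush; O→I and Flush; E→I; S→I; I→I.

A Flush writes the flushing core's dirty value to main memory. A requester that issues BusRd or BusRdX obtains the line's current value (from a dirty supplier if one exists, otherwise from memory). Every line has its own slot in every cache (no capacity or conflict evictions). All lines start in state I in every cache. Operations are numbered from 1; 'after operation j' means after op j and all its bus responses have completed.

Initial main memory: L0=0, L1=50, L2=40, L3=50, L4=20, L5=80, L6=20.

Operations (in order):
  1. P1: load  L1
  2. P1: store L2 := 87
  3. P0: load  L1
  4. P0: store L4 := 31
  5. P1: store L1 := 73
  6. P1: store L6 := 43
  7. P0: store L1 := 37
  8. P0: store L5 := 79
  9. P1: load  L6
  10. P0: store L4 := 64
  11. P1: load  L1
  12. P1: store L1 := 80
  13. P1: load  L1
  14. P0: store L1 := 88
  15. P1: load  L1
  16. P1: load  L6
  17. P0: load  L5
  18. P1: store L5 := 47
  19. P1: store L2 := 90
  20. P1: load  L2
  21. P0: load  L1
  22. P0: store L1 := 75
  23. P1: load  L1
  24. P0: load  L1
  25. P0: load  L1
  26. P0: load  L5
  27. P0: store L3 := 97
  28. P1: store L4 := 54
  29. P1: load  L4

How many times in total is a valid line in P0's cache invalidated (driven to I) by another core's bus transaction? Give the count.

invalidations = 4

[1] P1: load  L1 | P0:I, P1:E(50) | bus: BusRd
[2] P1: store L2 := 87 | P0:I, P1:M(87) | bus: BusRdX
[3] P0: load  L1 | P0:S(50), P1:S(50) | bus: BusRd
[4] P0: store L4 := 31 | P0:M(31), P1:I | bus: BusRdX
[5] P1: store L1 := 73 | P0:I, P1:M(73) | bus: BusUpgr
[6] P1: store L6 := 43 | P0:I, P1:M(43) | bus: BusRdX
[7] P0: store L1 := 37 | P0:M(37), P1:I | bus: BusRdX,Flush
[8] P0: store L5 := 79 | P0:M(79), P1:I | bus: BusRdX
[9] P1: load  L6 | P0:I, P1:M(43) | bus: none
[10] P0: store L4 := 64 | P0:M(64), P1:I | bus: none
[11] P1: load  L1 | P0:O(37), P1:S(37) | bus: BusRd
[12] P1: store L1 := 80 | P0:I, P1:M(80) | bus: BusUpgr,Flush
[13] P1: load  L1 | P0:I, P1:M(80) | bus: none
[14] P0: store L1 := 88 | P0:M(88), P1:I | bus: BusRdX,Flush
[15] P1: load  L1 | P0:O(88), P1:S(88) | bus: BusRd
[16] P1: load  L6 | P0:I, P1:M(43) | bus: none
[17] P0: load  L5 | P0:M(79), P1:I | bus: none
[18] P1: store L5 := 47 | P0:I, P1:M(47) | bus: BusRdX,Flush
[19] P1: store L2 := 90 | P0:I, P1:M(90) | bus: none
[20] P1: load  L2 | P0:I, P1:M(90) | bus: none
[21] P0: load  L1 | P0:O(88), P1:S(88) | bus: none
[22] P0: store L1 := 75 | P0:M(75), P1:I | bus: BusUpgr
[23] P1: load  L1 | P0:O(75), P1:S(75) | bus: BusRd
[24] P0: load  L1 | P0:O(75), P1:S(75) | bus: none
[25] P0: load  L1 | P0:O(75), P1:S(75) | bus: none
[26] P0: load  L5 | P0:S(47), P1:O(47) | bus: BusRd
[27] P0: store L3 := 97 | P0:M(97), P1:I | bus: BusRdX
[28] P1: store L4 := 54 | P0:I, P1:M(54) | bus: BusRdX,Flush
[29] P1: load  L4 | P0:I, P1:M(54) | bus: none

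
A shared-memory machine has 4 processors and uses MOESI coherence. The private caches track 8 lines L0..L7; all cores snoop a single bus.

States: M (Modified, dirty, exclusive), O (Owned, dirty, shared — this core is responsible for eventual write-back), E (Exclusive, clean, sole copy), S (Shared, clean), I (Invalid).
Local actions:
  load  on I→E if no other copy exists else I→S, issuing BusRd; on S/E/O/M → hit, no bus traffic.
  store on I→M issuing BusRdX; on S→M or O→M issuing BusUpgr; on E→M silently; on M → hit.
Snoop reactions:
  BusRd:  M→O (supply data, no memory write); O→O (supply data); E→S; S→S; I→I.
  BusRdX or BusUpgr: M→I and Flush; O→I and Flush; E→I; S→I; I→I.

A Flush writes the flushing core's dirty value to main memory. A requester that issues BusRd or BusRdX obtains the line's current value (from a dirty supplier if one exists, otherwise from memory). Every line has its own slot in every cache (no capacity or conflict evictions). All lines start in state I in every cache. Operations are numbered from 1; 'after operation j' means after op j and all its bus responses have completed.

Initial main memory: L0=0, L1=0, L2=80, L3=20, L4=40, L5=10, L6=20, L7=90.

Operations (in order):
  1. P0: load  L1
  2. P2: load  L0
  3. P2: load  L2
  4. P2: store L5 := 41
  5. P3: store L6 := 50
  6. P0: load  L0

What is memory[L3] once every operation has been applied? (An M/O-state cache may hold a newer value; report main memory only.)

  op1 P0: load  L1 → E/I/I/I on L1; bus BusRd; mem=0
  op2 P2: load  L0 → I/I/E/I on L0; bus BusRd; mem=0
  op3 P2: load  L2 → I/I/E/I on L2; bus BusRd; mem=80
  op4 P2: store L5 := 41 → I/I/M/I on L5; bus BusRdX; mem=10
  op5 P3: store L6 := 50 → I/I/I/M on L6; bus BusRdX; mem=20
  op6 P0: load  L0 → S/I/S/I on L0; bus BusRd; mem=0

memory[L3] = 20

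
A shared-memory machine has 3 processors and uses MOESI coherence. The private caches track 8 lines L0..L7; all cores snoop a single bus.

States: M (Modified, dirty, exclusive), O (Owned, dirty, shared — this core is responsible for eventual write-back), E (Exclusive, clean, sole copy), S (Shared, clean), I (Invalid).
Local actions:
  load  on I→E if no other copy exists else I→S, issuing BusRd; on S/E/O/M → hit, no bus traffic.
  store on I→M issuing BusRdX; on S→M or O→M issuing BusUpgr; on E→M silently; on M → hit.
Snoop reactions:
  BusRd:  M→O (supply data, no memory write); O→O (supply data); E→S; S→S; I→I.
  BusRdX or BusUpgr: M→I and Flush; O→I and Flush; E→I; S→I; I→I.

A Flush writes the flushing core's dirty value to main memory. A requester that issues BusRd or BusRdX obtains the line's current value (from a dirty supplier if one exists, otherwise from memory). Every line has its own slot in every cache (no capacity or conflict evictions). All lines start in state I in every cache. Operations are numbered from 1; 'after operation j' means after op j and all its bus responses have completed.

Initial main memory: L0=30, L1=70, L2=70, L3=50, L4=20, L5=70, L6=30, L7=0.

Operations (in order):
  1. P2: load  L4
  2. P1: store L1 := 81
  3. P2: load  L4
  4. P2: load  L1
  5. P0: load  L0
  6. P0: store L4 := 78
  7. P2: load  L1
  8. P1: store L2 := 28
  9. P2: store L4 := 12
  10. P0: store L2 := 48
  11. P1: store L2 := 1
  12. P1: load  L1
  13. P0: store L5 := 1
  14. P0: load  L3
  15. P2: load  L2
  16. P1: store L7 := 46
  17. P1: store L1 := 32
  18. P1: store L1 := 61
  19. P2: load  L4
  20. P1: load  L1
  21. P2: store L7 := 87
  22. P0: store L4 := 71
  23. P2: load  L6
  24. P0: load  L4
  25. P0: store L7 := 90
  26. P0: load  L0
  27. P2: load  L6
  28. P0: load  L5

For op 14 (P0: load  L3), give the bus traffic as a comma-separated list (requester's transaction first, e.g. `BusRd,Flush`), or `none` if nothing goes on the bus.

[1] P2: load  L4 | P0:I, P1:I, P2:E(20) | bus: BusRd
[2] P1: store L1 := 81 | P0:I, P1:M(81), P2:I | bus: BusRdX
[3] P2: load  L4 | P0:I, P1:I, P2:E(20) | bus: none
[4] P2: load  L1 | P0:I, P1:O(81), P2:S(81) | bus: BusRd
[5] P0: load  L0 | P0:E(30), P1:I, P2:I | bus: BusRd
[6] P0: store L4 := 78 | P0:M(78), P1:I, P2:I | bus: BusRdX
[7] P2: load  L1 | P0:I, P1:O(81), P2:S(81) | bus: none
[8] P1: store L2 := 28 | P0:I, P1:M(28), P2:I | bus: BusRdX
[9] P2: store L4 := 12 | P0:I, P1:I, P2:M(12) | bus: BusRdX,Flush
[10] P0: store L2 := 48 | P0:M(48), P1:I, P2:I | bus: BusRdX,Flush
[11] P1: store L2 := 1 | P0:I, P1:M(1), P2:I | bus: BusRdX,Flush
[12] P1: load  L1 | P0:I, P1:O(81), P2:S(81) | bus: none
[13] P0: store L5 := 1 | P0:M(1), P1:I, P2:I | bus: BusRdX
[14] P0: load  L3 | P0:E(50), P1:I, P2:I | bus: BusRd
[15] P2: load  L2 | P0:I, P1:O(1), P2:S(1) | bus: BusRd
[16] P1: store L7 := 46 | P0:I, P1:M(46), P2:I | bus: BusRdX
[17] P1: store L1 := 32 | P0:I, P1:M(32), P2:I | bus: BusUpgr
[18] P1: store L1 := 61 | P0:I, P1:M(61), P2:I | bus: none
[19] P2: load  L4 | P0:I, P1:I, P2:M(12) | bus: none
[20] P1: load  L1 | P0:I, P1:M(61), P2:I | bus: none
[21] P2: store L7 := 87 | P0:I, P1:I, P2:M(87) | bus: BusRdX,Flush
[22] P0: store L4 := 71 | P0:M(71), P1:I, P2:I | bus: BusRdX,Flush
[23] P2: load  L6 | P0:I, P1:I, P2:E(30) | bus: BusRd
[24] P0: load  L4 | P0:M(71), P1:I, P2:I | bus: none
[25] P0: store L7 := 90 | P0:M(90), P1:I, P2:I | bus: BusRdX,Flush
[26] P0: load  L0 | P0:E(30), P1:I, P2:I | bus: none
[27] P2: load  L6 | P0:I, P1:I, P2:E(30) | bus: none
[28] P0: load  L5 | P0:M(1), P1:I, P2:I | bus: none

bus = BusRd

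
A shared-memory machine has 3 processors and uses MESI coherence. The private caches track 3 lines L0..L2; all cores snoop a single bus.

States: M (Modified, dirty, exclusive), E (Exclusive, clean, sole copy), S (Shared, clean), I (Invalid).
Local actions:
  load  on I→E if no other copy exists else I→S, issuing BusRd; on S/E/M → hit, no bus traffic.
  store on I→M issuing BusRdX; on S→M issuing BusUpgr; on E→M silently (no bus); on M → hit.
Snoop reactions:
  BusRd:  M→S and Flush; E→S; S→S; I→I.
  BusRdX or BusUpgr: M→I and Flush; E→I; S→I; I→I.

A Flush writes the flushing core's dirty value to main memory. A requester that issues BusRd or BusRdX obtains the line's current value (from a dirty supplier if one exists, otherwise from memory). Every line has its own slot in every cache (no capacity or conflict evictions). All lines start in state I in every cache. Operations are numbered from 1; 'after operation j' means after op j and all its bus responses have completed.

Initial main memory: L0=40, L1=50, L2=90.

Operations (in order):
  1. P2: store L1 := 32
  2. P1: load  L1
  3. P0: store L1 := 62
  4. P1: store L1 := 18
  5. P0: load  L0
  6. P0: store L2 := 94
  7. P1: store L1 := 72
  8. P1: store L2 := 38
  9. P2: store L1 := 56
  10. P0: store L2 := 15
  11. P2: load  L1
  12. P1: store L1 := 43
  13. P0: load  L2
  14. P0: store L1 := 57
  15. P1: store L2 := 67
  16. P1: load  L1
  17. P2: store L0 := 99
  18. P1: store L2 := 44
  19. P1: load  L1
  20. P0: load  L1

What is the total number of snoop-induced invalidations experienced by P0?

invalidations = 4

[1] P2: store L1 := 32 | P0:I, P1:I, P2:M(32) | bus: BusRdX
[2] P1: load  L1 | P0:I, P1:S(32), P2:S(32) | bus: BusRd,Flush
[3] P0: store L1 := 62 | P0:M(62), P1:I, P2:I | bus: BusRdX
[4] P1: store L1 := 18 | P0:I, P1:M(18), P2:I | bus: BusRdX,Flush
[5] P0: load  L0 | P0:E(40), P1:I, P2:I | bus: BusRd
[6] P0: store L2 := 94 | P0:M(94), P1:I, P2:I | bus: BusRdX
[7] P1: store L1 := 72 | P0:I, P1:M(72), P2:I | bus: none
[8] P1: store L2 := 38 | P0:I, P1:M(38), P2:I | bus: BusRdX,Flush
[9] P2: store L1 := 56 | P0:I, P1:I, P2:M(56) | bus: BusRdX,Flush
[10] P0: store L2 := 15 | P0:M(15), P1:I, P2:I | bus: BusRdX,Flush
[11] P2: load  L1 | P0:I, P1:I, P2:M(56) | bus: none
[12] P1: store L1 := 43 | P0:I, P1:M(43), P2:I | bus: BusRdX,Flush
[13] P0: load  L2 | P0:M(15), P1:I, P2:I | bus: none
[14] P0: store L1 := 57 | P0:M(57), P1:I, P2:I | bus: BusRdX,Flush
[15] P1: store L2 := 67 | P0:I, P1:M(67), P2:I | bus: BusRdX,Flush
[16] P1: load  L1 | P0:S(57), P1:S(57), P2:I | bus: BusRd,Flush
[17] P2: store L0 := 99 | P0:I, P1:I, P2:M(99) | bus: BusRdX
[18] P1: store L2 := 44 | P0:I, P1:M(44), P2:I | bus: none
[19] P1: load  L1 | P0:S(57), P1:S(57), P2:I | bus: none
[20] P0: load  L1 | P0:S(57), P1:S(57), P2:I | bus: none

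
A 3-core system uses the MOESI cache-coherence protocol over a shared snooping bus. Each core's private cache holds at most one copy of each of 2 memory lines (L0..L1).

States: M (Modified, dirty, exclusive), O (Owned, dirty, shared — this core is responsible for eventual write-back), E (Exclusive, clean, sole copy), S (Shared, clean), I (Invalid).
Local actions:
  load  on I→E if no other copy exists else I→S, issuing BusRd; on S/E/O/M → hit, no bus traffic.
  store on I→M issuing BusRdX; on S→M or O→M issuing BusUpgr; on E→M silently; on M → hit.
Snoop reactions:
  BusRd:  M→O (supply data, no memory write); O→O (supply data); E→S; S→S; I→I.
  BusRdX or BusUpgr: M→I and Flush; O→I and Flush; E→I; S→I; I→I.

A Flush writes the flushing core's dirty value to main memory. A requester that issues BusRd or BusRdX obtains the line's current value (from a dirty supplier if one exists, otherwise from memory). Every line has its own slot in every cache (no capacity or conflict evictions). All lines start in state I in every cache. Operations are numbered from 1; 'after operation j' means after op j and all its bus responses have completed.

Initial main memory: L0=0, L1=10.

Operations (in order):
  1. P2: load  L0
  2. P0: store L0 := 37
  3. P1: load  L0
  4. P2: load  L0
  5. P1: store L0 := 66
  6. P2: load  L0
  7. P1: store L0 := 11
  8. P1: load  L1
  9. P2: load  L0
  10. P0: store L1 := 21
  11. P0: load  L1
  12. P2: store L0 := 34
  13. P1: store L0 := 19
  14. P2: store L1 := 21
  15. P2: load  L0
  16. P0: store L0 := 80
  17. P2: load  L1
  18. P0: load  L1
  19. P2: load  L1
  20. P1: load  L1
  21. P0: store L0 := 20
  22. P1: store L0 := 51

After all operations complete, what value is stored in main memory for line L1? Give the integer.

memory[L1] = 21

  op1 P2: load  L0 → I/I/E on L0; bus BusRd; mem=0
  op2 P0: store L0 := 37 → M/I/I on L0; bus BusRdX; mem=0
  op3 P1: load  L0 → O/S/I on L0; bus BusRd; mem=0
  op4 P2: load  L0 → O/S/S on L0; bus BusRd; mem=0
  op5 P1: store L0 := 66 → I/M/I on L0; bus BusUpgr Flush; mem=37
  op6 P2: load  L0 → I/O/S on L0; bus BusRd; mem=37
  op7 P1: store L0 := 11 → I/M/I on L0; bus BusUpgr; mem=37
  op8 P1: load  L1 → I/E/I on L1; bus BusRd; mem=10
  op9 P2: load  L0 → I/O/S on L0; bus BusRd; mem=37
  op10 P0: store L1 := 21 → M/I/I on L1; bus BusRdX; mem=10
  op11 P0: load  L1 → M/I/I on L1; bus (none); mem=10
  op12 P2: store L0 := 34 → I/I/M on L0; bus BusUpgr Flush; mem=11
  op13 P1: store L0 := 19 → I/M/I on L0; bus BusRdX Flush; mem=34
  op14 P2: store L1 := 21 → I/I/M on L1; bus BusRdX Flush; mem=21
  op15 P2: load  L0 → I/O/S on L0; bus BusRd; mem=34
  op16 P0: store L0 := 80 → M/I/I on L0; bus BusRdX Flush; mem=19
  op17 P2: load  L1 → I/I/M on L1; bus (none); mem=21
  op18 P0: load  L1 → S/I/O on L1; bus BusRd; mem=21
  op19 P2: load  L1 → S/I/O on L1; bus (none); mem=21
  op20 P1: load  L1 → S/S/O on L1; bus BusRd; mem=21
  op21 P0: store L0 := 20 → M/I/I on L0; bus (none); mem=19
  op22 P1: store L0 := 51 → I/M/I on L0; bus BusRdX Flush; mem=20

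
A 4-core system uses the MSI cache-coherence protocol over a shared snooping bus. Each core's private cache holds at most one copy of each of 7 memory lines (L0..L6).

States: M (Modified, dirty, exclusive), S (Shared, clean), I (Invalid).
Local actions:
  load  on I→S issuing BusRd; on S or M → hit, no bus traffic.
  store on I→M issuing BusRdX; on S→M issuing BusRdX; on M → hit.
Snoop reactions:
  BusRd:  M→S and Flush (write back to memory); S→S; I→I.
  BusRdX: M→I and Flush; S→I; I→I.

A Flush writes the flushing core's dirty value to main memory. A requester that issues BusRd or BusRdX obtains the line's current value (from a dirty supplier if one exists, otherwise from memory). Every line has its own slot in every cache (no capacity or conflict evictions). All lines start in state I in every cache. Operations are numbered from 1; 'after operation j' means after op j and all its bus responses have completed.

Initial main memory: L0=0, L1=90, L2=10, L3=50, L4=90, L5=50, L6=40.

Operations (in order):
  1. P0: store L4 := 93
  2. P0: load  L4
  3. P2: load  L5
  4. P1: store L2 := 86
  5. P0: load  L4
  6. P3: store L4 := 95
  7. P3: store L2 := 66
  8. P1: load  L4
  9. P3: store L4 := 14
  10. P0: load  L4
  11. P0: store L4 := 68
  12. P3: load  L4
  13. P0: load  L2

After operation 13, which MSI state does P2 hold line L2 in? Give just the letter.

state = I

step 1: P0: store L4 := 93  ⟶  MIII  (L4)  txn=BusRdX  M[L4]=90
step 2: P0: load  L4  ⟶  MIII  (L4)  txn=∅  M[L4]=90
step 3: P2: load  L5  ⟶  IISI  (L5)  txn=BusRd  M[L5]=50
step 4: P1: store L2 := 86  ⟶  IMII  (L2)  txn=BusRdX  M[L2]=10
step 5: P0: load  L4  ⟶  MIII  (L4)  txn=∅  M[L4]=90
step 6: P3: store L4 := 95  ⟶  IIIM  (L4)  txn=BusRdX+Flush  M[L4]=93
step 7: P3: store L2 := 66  ⟶  IIIM  (L2)  txn=BusRdX+Flush  M[L2]=86
step 8: P1: load  L4  ⟶  ISIS  (L4)  txn=BusRd+Flush  M[L4]=95
step 9: P3: store L4 := 14  ⟶  IIIM  (L4)  txn=BusRdX  M[L4]=95
step 10: P0: load  L4  ⟶  SIIS  (L4)  txn=BusRd+Flush  M[L4]=14
step 11: P0: store L4 := 68  ⟶  MIII  (L4)  txn=BusRdX  M[L4]=14
step 12: P3: load  L4  ⟶  SIIS  (L4)  txn=BusRd+Flush  M[L4]=68
step 13: P0: load  L2  ⟶  SIIS  (L2)  txn=BusRd+Flush  M[L2]=66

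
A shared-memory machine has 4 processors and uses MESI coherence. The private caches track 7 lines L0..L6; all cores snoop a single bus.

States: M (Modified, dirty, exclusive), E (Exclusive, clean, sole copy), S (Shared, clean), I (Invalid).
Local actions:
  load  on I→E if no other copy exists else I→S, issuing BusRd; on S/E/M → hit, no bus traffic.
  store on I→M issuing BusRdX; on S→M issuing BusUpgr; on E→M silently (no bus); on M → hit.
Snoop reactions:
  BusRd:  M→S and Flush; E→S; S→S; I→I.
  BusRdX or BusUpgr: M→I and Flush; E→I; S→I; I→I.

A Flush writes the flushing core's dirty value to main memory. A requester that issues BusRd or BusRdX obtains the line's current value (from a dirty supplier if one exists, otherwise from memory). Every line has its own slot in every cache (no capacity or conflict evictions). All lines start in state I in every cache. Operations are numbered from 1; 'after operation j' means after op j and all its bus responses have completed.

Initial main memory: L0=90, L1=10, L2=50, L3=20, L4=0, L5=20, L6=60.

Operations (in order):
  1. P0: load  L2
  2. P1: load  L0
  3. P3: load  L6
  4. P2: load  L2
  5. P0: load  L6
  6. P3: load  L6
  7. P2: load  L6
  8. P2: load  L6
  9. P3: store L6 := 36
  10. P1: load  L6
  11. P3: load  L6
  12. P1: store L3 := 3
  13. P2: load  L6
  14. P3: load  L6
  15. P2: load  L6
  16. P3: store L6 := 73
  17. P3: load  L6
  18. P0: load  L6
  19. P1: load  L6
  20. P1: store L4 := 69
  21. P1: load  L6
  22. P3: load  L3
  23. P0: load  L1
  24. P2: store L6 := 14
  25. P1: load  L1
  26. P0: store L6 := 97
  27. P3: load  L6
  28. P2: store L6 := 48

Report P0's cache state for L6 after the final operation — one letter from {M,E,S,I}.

state = I

1. P0: load  L2  bus=[BusRd]  L2: P0=E P1=I P2=I P3=I  mem[L2]=50
2. P1: load  L0  bus=[BusRd]  L0: P0=I P1=E P2=I P3=I  mem[L0]=90
3. P3: load  L6  bus=[BusRd]  L6: P0=I P1=I P2=I P3=E  mem[L6]=60
4. P2: load  L2  bus=[BusRd]  L2: P0=S P1=I P2=S P3=I  mem[L2]=50
5. P0: load  L6  bus=[BusRd]  L6: P0=S P1=I P2=I P3=S  mem[L6]=60
6. P3: load  L6  bus=[-]  L6: P0=S P1=I P2=I P3=S  mem[L6]=60
7. P2: load  L6  bus=[BusRd]  L6: P0=S P1=I P2=S P3=S  mem[L6]=60
8. P2: load  L6  bus=[-]  L6: P0=S P1=I P2=S P3=S  mem[L6]=60
9. P3: store L6 := 36  bus=[BusUpgr]  L6: P0=I P1=I P2=I P3=M  mem[L6]=60
10. P1: load  L6  bus=[BusRd,Flush]  L6: P0=I P1=S P2=I P3=S  mem[L6]=36
11. P3: load  L6  bus=[-]  L6: P0=I P1=S P2=I P3=S  mem[L6]=36
12. P1: store L3 := 3  bus=[BusRdX]  L3: P0=I P1=M P2=I P3=I  mem[L3]=20
13. P2: load  L6  bus=[BusRd]  L6: P0=I P1=S P2=S P3=S  mem[L6]=36
14. P3: load  L6  bus=[-]  L6: P0=I P1=S P2=S P3=S  mem[L6]=36
15. P2: load  L6  bus=[-]  L6: P0=I P1=S P2=S P3=S  mem[L6]=36
16. P3: store L6 := 73  bus=[BusUpgr]  L6: P0=I P1=I P2=I P3=M  mem[L6]=36
17. P3: load  L6  bus=[-]  L6: P0=I P1=I P2=I P3=M  mem[L6]=36
18. P0: load  L6  bus=[BusRd,Flush]  L6: P0=S P1=I P2=I P3=S  mem[L6]=73
19. P1: load  L6  bus=[BusRd]  L6: P0=S P1=S P2=I P3=S  mem[L6]=73
20. P1: store L4 := 69  bus=[BusRdX]  L4: P0=I P1=M P2=I P3=I  mem[L4]=0
21. P1: load  L6  bus=[-]  L6: P0=S P1=S P2=I P3=S  mem[L6]=73
22. P3: load  L3  bus=[BusRd,Flush]  L3: P0=I P1=S P2=I P3=S  mem[L3]=3
23. P0: load  L1  bus=[BusRd]  L1: P0=E P1=I P2=I P3=I  mem[L1]=10
24. P2: store L6 := 14  bus=[BusRdX]  L6: P0=I P1=I P2=M P3=I  mem[L6]=73
25. P1: load  L1  bus=[BusRd]  L1: P0=S P1=S P2=I P3=I  mem[L1]=10
26. P0: store L6 := 97  bus=[BusRdX,Flush]  L6: P0=M P1=I P2=I P3=I  mem[L6]=14
27. P3: load  L6  bus=[BusRd,Flush]  L6: P0=S P1=I P2=I P3=S  mem[L6]=97
28. P2: store L6 := 48  bus=[BusRdX]  L6: P0=I P1=I P2=M P3=I  mem[L6]=97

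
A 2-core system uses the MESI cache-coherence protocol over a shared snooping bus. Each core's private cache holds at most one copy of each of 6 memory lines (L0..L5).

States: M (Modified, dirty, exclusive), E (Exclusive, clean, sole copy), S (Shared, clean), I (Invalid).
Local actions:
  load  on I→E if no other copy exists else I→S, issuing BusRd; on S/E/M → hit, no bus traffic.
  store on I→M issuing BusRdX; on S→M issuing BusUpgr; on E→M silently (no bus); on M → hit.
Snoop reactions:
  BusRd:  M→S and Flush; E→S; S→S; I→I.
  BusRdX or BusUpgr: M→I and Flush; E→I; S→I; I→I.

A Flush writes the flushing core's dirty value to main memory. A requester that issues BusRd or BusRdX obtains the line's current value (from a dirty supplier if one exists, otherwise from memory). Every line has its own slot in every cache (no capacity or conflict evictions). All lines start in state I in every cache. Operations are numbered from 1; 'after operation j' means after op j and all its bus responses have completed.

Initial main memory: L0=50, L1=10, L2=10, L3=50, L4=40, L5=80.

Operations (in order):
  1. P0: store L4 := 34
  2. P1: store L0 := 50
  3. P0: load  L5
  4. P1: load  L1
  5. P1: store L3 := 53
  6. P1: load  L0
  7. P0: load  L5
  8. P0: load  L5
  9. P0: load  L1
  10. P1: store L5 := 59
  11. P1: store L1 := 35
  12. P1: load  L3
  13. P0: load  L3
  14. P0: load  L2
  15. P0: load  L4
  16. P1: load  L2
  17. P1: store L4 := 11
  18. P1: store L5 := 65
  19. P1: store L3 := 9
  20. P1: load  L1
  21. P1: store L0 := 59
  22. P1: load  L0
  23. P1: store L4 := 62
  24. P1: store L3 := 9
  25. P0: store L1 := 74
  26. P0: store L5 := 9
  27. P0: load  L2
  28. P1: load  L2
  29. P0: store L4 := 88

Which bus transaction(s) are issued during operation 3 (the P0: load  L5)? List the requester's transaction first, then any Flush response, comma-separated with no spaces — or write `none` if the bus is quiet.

bus = BusRd

  op1 P0: store L4 := 34 → M/I on L4; bus BusRdX; mem=40
  op2 P1: store L0 := 50 → I/M on L0; bus BusRdX; mem=50
  op3 P0: load  L5 → E/I on L5; bus BusRd; mem=80
  op4 P1: load  L1 → I/E on L1; bus BusRd; mem=10
  op5 P1: store L3 := 53 → I/M on L3; bus BusRdX; mem=50
  op6 P1: load  L0 → I/M on L0; bus (none); mem=50
  op7 P0: load  L5 → E/I on L5; bus (none); mem=80
  op8 P0: load  L5 → E/I on L5; bus (none); mem=80
  op9 P0: load  L1 → S/S on L1; bus BusRd; mem=10
  op10 P1: store L5 := 59 → I/M on L5; bus BusRdX; mem=80
  op11 P1: store L1 := 35 → I/M on L1; bus BusUpgr; mem=10
  op12 P1: load  L3 → I/M on L3; bus (none); mem=50
  op13 P0: load  L3 → S/S on L3; bus BusRd Flush; mem=53
  op14 P0: load  L2 → E/I on L2; bus BusRd; mem=10
  op15 P0: load  L4 → M/I on L4; bus (none); mem=40
  op16 P1: load  L2 → S/S on L2; bus BusRd; mem=10
  op17 P1: store L4 := 11 → I/M on L4; bus BusRdX Flush; mem=34
  op18 P1: store L5 := 65 → I/M on L5; bus (none); mem=80
  op19 P1: store L3 := 9 → I/M on L3; bus BusUpgr; mem=53
  op20 P1: load  L1 → I/M on L1; bus (none); mem=10
  op21 P1: store L0 := 59 → I/M on L0; bus (none); mem=50
  op22 P1: load  L0 → I/M on L0; bus (none); mem=50
  op23 P1: store L4 := 62 → I/M on L4; bus (none); mem=34
  op24 P1: store L3 := 9 → I/M on L3; bus (none); mem=53
  op25 P0: store L1 := 74 → M/I on L1; bus BusRdX Flush; mem=35
  op26 P0: store L5 := 9 → M/I on L5; bus BusRdX Flush; mem=65
  op27 P0: load  L2 → S/S on L2; bus (none); mem=10
  op28 P1: load  L2 → S/S on L2; bus (none); mem=10
  op29 P0: store L4 := 88 → M/I on L4; bus BusRdX Flush; mem=62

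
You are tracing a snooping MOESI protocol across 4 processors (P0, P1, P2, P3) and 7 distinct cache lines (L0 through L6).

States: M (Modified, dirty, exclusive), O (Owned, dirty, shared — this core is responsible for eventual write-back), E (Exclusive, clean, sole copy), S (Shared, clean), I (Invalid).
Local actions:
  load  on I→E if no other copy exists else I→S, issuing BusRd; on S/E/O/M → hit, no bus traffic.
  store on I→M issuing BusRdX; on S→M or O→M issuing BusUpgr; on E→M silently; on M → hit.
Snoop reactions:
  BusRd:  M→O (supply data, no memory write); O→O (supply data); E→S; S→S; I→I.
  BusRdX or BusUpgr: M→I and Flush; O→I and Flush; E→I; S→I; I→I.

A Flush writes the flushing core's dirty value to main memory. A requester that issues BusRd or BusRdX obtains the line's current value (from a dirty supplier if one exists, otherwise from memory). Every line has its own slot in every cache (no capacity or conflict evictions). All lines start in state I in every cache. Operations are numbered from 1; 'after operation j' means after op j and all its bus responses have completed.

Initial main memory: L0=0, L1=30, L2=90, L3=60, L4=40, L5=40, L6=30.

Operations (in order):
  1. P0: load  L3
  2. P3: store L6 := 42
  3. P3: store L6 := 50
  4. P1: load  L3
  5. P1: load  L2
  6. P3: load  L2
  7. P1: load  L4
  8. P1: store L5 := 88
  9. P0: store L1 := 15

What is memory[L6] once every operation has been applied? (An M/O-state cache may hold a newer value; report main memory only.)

memory[L6] = 30

[1] P0: load  L3 | P0:E(60), P1:I, P2:I, P3:I | bus: BusRd
[2] P3: store L6 := 42 | P0:I, P1:I, P2:I, P3:M(42) | bus: BusRdX
[3] P3: store L6 := 50 | P0:I, P1:I, P2:I, P3:M(50) | bus: none
[4] P1: load  L3 | P0:S(60), P1:S(60), P2:I, P3:I | bus: BusRd
[5] P1: load  L2 | P0:I, P1:E(90), P2:I, P3:I | bus: BusRd
[6] P3: load  L2 | P0:I, P1:S(90), P2:I, P3:S(90) | bus: BusRd
[7] P1: load  L4 | P0:I, P1:E(40), P2:I, P3:I | bus: BusRd
[8] P1: store L5 := 88 | P0:I, P1:M(88), P2:I, P3:I | bus: BusRdX
[9] P0: store L1 := 15 | P0:M(15), P1:I, P2:I, P3:I | bus: BusRdX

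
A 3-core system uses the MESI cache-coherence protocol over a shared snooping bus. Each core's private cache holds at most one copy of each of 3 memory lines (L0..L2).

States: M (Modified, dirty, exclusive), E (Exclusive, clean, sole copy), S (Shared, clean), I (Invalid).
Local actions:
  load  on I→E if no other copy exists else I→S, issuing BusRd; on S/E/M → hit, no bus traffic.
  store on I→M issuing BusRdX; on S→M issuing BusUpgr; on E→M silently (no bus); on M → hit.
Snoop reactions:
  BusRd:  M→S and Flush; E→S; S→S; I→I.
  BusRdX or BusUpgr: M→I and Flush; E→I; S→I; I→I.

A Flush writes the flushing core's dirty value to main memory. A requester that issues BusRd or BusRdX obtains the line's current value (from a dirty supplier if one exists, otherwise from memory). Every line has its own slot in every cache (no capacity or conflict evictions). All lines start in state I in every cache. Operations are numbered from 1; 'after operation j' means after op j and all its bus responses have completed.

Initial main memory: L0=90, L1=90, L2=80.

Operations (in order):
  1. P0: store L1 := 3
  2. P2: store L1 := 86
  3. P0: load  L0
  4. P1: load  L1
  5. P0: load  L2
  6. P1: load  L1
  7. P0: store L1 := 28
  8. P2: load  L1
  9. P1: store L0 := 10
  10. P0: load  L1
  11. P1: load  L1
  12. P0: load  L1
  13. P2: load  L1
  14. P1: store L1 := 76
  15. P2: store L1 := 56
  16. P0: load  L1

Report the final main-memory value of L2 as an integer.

memory[L2] = 80

1. P0: store L1 := 3  bus=[BusRdX]  L1: P0=M P1=I P2=I  mem[L1]=90
2. P2: store L1 := 86  bus=[BusRdX,Flush]  L1: P0=I P1=I P2=M  mem[L1]=3
3. P0: load  L0  bus=[BusRd]  L0: P0=E P1=I P2=I  mem[L0]=90
4. P1: load  L1  bus=[BusRd,Flush]  L1: P0=I P1=S P2=S  mem[L1]=86
5. P0: load  L2  bus=[BusRd]  L2: P0=E P1=I P2=I  mem[L2]=80
6. P1: load  L1  bus=[-]  L1: P0=I P1=S P2=S  mem[L1]=86
7. P0: store L1 := 28  bus=[BusRdX]  L1: P0=M P1=I P2=I  mem[L1]=86
8. P2: load  L1  bus=[BusRd,Flush]  L1: P0=S P1=I P2=S  mem[L1]=28
9. P1: store L0 := 10  bus=[BusRdX]  L0: P0=I P1=M P2=I  mem[L0]=90
10. P0: load  L1  bus=[-]  L1: P0=S P1=I P2=S  mem[L1]=28
11. P1: load  L1  bus=[BusRd]  L1: P0=S P1=S P2=S  mem[L1]=28
12. P0: load  L1  bus=[-]  L1: P0=S P1=S P2=S  mem[L1]=28
13. P2: load  L1  bus=[-]  L1: P0=S P1=S P2=S  mem[L1]=28
14. P1: store L1 := 76  bus=[BusUpgr]  L1: P0=I P1=M P2=I  mem[L1]=28
15. P2: store L1 := 56  bus=[BusRdX,Flush]  L1: P0=I P1=I P2=M  mem[L1]=76
16. P0: load  L1  bus=[BusRd,Flush]  L1: P0=S P1=I P2=S  mem[L1]=56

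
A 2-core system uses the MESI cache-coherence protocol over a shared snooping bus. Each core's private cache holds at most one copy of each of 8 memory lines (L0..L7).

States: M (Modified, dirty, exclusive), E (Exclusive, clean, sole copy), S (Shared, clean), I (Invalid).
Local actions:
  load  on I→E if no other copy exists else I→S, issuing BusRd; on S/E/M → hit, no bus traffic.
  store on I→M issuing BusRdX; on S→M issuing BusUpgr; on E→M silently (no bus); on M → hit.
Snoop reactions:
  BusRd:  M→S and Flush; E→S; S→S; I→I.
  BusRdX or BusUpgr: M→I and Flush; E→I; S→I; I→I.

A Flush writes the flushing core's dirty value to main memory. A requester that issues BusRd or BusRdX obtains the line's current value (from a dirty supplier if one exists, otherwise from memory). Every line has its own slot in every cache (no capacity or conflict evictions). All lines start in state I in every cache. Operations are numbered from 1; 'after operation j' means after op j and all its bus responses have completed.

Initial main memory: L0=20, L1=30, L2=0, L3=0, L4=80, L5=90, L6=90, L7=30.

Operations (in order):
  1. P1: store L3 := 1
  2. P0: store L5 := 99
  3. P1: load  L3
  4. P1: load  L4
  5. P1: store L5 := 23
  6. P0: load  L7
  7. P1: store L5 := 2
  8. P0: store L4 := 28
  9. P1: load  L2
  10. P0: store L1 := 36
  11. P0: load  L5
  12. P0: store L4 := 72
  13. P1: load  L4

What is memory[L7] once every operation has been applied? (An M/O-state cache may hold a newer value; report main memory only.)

1. P1: store L3 := 1  bus=[BusRdX]  L3: P0=I P1=M  mem[L3]=0
2. P0: store L5 := 99  bus=[BusRdX]  L5: P0=M P1=I  mem[L5]=90
3. P1: load  L3  bus=[-]  L3: P0=I P1=M  mem[L3]=0
4. P1: load  L4  bus=[BusRd]  L4: P0=I P1=E  mem[L4]=80
5. P1: store L5 := 23  bus=[BusRdX,Flush]  L5: P0=I P1=M  mem[L5]=99
6. P0: load  L7  bus=[BusRd]  L7: P0=E P1=I  mem[L7]=30
7. P1: store L5 := 2  bus=[-]  L5: P0=I P1=M  mem[L5]=99
8. P0: store L4 := 28  bus=[BusRdX]  L4: P0=M P1=I  mem[L4]=80
9. P1: load  L2  bus=[BusRd]  L2: P0=I P1=E  mem[L2]=0
10. P0: store L1 := 36  bus=[BusRdX]  L1: P0=M P1=I  mem[L1]=30
11. P0: load  L5  bus=[BusRd,Flush]  L5: P0=S P1=S  mem[L5]=2
12. P0: store L4 := 72  bus=[-]  L4: P0=M P1=I  mem[L4]=80
13. P1: load  L4  bus=[BusRd,Flush]  L4: P0=S P1=S  mem[L4]=72

memory[L7] = 30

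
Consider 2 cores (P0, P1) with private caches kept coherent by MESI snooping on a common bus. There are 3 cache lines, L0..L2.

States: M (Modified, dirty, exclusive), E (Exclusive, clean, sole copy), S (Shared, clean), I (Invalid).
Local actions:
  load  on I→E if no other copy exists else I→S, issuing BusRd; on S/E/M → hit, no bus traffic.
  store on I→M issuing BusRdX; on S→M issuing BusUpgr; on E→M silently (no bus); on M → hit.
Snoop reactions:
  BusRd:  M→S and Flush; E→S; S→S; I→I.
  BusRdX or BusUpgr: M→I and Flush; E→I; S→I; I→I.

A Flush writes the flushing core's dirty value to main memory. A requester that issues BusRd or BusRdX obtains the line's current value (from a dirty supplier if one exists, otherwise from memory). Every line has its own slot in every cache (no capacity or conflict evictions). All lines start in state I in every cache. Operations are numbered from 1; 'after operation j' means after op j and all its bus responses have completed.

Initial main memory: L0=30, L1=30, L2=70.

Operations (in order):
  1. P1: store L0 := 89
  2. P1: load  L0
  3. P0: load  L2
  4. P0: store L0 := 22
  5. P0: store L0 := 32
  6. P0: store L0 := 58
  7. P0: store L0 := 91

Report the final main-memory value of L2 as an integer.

  op1 P1: store L0 := 89 → I/M on L0; bus BusRdX; mem=30
  op2 P1: load  L0 → I/M on L0; bus (none); mem=30
  op3 P0: load  L2 → E/I on L2; bus BusRd; mem=70
  op4 P0: store L0 := 22 → M/I on L0; bus BusRdX Flush; mem=89
  op5 P0: store L0 := 32 → M/I on L0; bus (none); mem=89
  op6 P0: store L0 := 58 → M/I on L0; bus (none); mem=89
  op7 P0: store L0 := 91 → M/I on L0; bus (none); mem=89

memory[L2] = 70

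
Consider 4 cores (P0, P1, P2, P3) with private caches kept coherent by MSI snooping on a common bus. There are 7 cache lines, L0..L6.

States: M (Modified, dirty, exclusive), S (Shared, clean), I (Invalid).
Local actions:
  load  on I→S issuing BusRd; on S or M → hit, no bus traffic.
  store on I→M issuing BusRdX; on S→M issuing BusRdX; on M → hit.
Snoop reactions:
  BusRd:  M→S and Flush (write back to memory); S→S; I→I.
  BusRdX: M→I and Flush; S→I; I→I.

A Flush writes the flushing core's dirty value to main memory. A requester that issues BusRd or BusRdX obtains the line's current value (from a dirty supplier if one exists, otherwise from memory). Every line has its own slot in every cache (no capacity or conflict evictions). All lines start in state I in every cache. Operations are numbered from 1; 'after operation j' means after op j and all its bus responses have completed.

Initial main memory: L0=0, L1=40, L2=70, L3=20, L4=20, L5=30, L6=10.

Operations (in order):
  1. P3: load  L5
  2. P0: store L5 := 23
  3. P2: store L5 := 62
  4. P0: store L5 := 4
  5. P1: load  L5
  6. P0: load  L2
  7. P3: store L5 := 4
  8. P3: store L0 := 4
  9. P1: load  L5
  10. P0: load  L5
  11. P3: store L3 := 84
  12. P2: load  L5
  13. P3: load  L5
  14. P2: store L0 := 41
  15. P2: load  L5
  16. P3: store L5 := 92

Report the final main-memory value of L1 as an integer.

memory[L1] = 40

[1] P3: load  L5 | P0:I, P1:I, P2:I, P3:S(30) | bus: BusRd
[2] P0: store L5 := 23 | P0:M(23), P1:I, P2:I, P3:I | bus: BusRdX
[3] P2: store L5 := 62 | P0:I, P1:I, P2:M(62), P3:I | bus: BusRdX,Flush
[4] P0: store L5 := 4 | P0:M(4), P1:I, P2:I, P3:I | bus: BusRdX,Flush
[5] P1: load  L5 | P0:S(4), P1:S(4), P2:I, P3:I | bus: BusRd,Flush
[6] P0: load  L2 | P0:S(70), P1:I, P2:I, P3:I | bus: BusRd
[7] P3: store L5 := 4 | P0:I, P1:I, P2:I, P3:M(4) | bus: BusRdX
[8] P3: store L0 := 4 | P0:I, P1:I, P2:I, P3:M(4) | bus: BusRdX
[9] P1: load  L5 | P0:I, P1:S(4), P2:I, P3:S(4) | bus: BusRd,Flush
[10] P0: load  L5 | P0:S(4), P1:S(4), P2:I, P3:S(4) | bus: BusRd
[11] P3: store L3 := 84 | P0:I, P1:I, P2:I, P3:M(84) | bus: BusRdX
[12] P2: load  L5 | P0:S(4), P1:S(4), P2:S(4), P3:S(4) | bus: BusRd
[13] P3: load  L5 | P0:S(4), P1:S(4), P2:S(4), P3:S(4) | bus: none
[14] P2: store L0 := 41 | P0:I, P1:I, P2:M(41), P3:I | bus: BusRdX,Flush
[15] P2: load  L5 | P0:S(4), P1:S(4), P2:S(4), P3:S(4) | bus: none
[16] P3: store L5 := 92 | P0:I, P1:I, P2:I, P3:M(92) | bus: BusRdX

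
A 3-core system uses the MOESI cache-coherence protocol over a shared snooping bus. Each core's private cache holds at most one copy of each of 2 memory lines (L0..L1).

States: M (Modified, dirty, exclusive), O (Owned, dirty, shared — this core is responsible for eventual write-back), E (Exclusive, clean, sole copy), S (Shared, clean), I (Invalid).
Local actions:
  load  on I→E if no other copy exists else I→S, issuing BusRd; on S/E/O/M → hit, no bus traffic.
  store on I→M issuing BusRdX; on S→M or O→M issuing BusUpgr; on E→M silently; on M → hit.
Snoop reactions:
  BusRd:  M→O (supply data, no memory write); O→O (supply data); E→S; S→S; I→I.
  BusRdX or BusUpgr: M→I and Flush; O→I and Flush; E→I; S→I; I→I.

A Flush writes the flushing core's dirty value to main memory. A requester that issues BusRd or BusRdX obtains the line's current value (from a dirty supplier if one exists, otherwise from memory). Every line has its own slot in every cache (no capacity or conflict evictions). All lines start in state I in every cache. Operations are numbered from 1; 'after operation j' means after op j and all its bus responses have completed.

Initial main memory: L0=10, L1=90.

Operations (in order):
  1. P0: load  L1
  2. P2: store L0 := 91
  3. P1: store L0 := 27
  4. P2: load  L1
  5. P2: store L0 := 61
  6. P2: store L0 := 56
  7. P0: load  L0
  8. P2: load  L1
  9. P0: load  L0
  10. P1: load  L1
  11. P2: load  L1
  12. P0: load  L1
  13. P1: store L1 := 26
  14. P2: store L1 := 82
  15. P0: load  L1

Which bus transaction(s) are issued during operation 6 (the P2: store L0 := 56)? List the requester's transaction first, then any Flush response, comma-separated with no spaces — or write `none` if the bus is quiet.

  op1 P0: load  L1 → E/I/I on L1; bus BusRd; mem=90
  op2 P2: store L0 := 91 → I/I/M on L0; bus BusRdX; mem=10
  op3 P1: store L0 := 27 → I/M/I on L0; bus BusRdX Flush; mem=91
  op4 P2: load  L1 → S/I/S on L1; bus BusRd; mem=90
  op5 P2: store L0 := 61 → I/I/M on L0; bus BusRdX Flush; mem=27
  op6 P2: store L0 := 56 → I/I/M on L0; bus (none); mem=27
  op7 P0: load  L0 → S/I/O on L0; bus BusRd; mem=27
  op8 P2: load  L1 → S/I/S on L1; bus (none); mem=90
  op9 P0: load  L0 → S/I/O on L0; bus (none); mem=27
  op10 P1: load  L1 → S/S/S on L1; bus BusRd; mem=90
  op11 P2: load  L1 → S/S/S on L1; bus (none); mem=90
  op12 P0: load  L1 → S/S/S on L1; bus (none); mem=90
  op13 P1: store L1 := 26 → I/M/I on L1; bus BusUpgr; mem=90
  op14 P2: store L1 := 82 → I/I/M on L1; bus BusRdX Flush; mem=26
  op15 P0: load  L1 → S/I/O on L1; bus BusRd; mem=26

bus = none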